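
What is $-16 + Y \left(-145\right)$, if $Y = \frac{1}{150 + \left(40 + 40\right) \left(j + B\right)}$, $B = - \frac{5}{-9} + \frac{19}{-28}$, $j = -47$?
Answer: $- \frac{727933}{45610} \approx -15.96$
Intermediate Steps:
$B = - \frac{31}{252}$ ($B = \left(-5\right) \left(- \frac{1}{9}\right) + 19 \left(- \frac{1}{28}\right) = \frac{5}{9} - \frac{19}{28} = - \frac{31}{252} \approx -0.12302$)
$Y = - \frac{63}{228050}$ ($Y = \frac{1}{150 + \left(40 + 40\right) \left(-47 - \frac{31}{252}\right)} = \frac{1}{150 + 80 \left(- \frac{11875}{252}\right)} = \frac{1}{150 - \frac{237500}{63}} = \frac{1}{- \frac{228050}{63}} = - \frac{63}{228050} \approx -0.00027626$)
$-16 + Y \left(-145\right) = -16 - - \frac{1827}{45610} = -16 + \frac{1827}{45610} = - \frac{727933}{45610}$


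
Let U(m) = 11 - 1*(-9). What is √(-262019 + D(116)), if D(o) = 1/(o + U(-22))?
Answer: I*√1211575822/68 ≈ 511.88*I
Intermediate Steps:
U(m) = 20 (U(m) = 11 + 9 = 20)
D(o) = 1/(20 + o) (D(o) = 1/(o + 20) = 1/(20 + o))
√(-262019 + D(116)) = √(-262019 + 1/(20 + 116)) = √(-262019 + 1/136) = √(-35634583/136) = I*√1211575822/68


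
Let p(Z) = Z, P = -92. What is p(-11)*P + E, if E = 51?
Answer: 1063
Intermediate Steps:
p(-11)*P + E = -11*(-92) + 51 = 1012 + 51 = 1063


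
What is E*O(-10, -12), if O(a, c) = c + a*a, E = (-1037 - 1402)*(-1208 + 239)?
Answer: 207978408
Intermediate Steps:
E = 2363391 (E = -2439*(-969) = 2363391)
O(a, c) = c + a**2
E*O(-10, -12) = 2363391*(-12 + (-10)**2) = 2363391*(-12 + 100) = 2363391*88 = 207978408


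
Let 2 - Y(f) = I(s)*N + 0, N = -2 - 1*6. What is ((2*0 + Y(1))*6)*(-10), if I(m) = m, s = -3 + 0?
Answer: 1320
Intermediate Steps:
s = -3
N = -8 (N = -2 - 6 = -8)
Y(f) = -22 (Y(f) = 2 - (-3*(-8) + 0) = 2 - (24 + 0) = 2 - 1*24 = 2 - 24 = -22)
((2*0 + Y(1))*6)*(-10) = ((2*0 - 22)*6)*(-10) = ((0 - 22)*6)*(-10) = -22*6*(-10) = -132*(-10) = 1320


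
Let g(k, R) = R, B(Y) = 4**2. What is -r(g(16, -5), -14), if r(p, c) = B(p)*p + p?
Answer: 85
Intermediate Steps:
B(Y) = 16
r(p, c) = 17*p (r(p, c) = 16*p + p = 17*p)
-r(g(16, -5), -14) = -17*(-5) = -1*(-85) = 85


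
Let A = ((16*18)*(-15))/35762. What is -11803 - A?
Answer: -211047283/17881 ≈ -11803.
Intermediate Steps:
A = -2160/17881 (A = (288*(-15))*(1/35762) = -4320*1/35762 = -2160/17881 ≈ -0.12080)
-11803 - A = -11803 - 1*(-2160/17881) = -11803 + 2160/17881 = -211047283/17881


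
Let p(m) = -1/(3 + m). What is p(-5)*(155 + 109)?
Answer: 132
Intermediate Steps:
p(-5)*(155 + 109) = (-1/(3 - 5))*(155 + 109) = -1/(-2)*264 = -1*(-½)*264 = (½)*264 = 132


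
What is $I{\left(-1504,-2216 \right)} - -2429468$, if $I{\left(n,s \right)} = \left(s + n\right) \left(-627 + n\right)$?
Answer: $10356788$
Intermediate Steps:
$I{\left(n,s \right)} = \left(-627 + n\right) \left(n + s\right)$ ($I{\left(n,s \right)} = \left(n + s\right) \left(-627 + n\right) = \left(-627 + n\right) \left(n + s\right)$)
$I{\left(-1504,-2216 \right)} - -2429468 = \left(\left(-1504\right)^{2} - -943008 - -1389432 - -3332864\right) - -2429468 = \left(2262016 + 943008 + 1389432 + 3332864\right) + 2429468 = 7927320 + 2429468 = 10356788$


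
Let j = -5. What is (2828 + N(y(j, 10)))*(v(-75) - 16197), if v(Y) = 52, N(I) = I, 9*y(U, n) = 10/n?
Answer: -410938685/9 ≈ -4.5660e+7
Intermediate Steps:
y(U, n) = 10/(9*n) (y(U, n) = (10/n)/9 = 10/(9*n))
(2828 + N(y(j, 10)))*(v(-75) - 16197) = (2828 + (10/9)/10)*(52 - 16197) = (2828 + (10/9)*(1/10))*(-16145) = (2828 + 1/9)*(-16145) = (25453/9)*(-16145) = -410938685/9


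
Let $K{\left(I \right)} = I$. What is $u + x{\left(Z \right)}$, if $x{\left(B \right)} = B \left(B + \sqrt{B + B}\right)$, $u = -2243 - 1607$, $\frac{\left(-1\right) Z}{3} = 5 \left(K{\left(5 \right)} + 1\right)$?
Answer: $4250 - 540 i \sqrt{5} \approx 4250.0 - 1207.5 i$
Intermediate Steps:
$Z = -90$ ($Z = - 3 \cdot 5 \left(5 + 1\right) = - 3 \cdot 5 \cdot 6 = \left(-3\right) 30 = -90$)
$u = -3850$
$x{\left(B \right)} = B \left(B + \sqrt{2} \sqrt{B}\right)$ ($x{\left(B \right)} = B \left(B + \sqrt{2 B}\right) = B \left(B + \sqrt{2} \sqrt{B}\right)$)
$u + x{\left(Z \right)} = -3850 + \left(\left(-90\right)^{2} + \sqrt{2} \left(-90\right)^{\frac{3}{2}}\right) = -3850 + \left(8100 + \sqrt{2} \left(- 270 i \sqrt{10}\right)\right) = -3850 + \left(8100 - 540 i \sqrt{5}\right) = 4250 - 540 i \sqrt{5}$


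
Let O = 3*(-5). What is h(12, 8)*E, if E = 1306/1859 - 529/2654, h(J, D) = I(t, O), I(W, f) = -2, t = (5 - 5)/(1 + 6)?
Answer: -2482713/2466893 ≈ -1.0064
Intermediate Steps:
t = 0 (t = 0/7 = 0*(⅐) = 0)
O = -15
h(J, D) = -2
E = 2482713/4933786 (E = 1306*(1/1859) - 529*1/2654 = 1306/1859 - 529/2654 = 2482713/4933786 ≈ 0.50321)
h(12, 8)*E = -2*2482713/4933786 = -2482713/2466893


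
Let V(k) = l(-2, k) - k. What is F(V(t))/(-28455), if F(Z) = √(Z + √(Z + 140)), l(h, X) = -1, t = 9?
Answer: -√(-10 + √130)/28455 ≈ -4.1608e-5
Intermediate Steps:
V(k) = -1 - k
F(Z) = √(Z + √(140 + Z))
F(V(t))/(-28455) = √((-1 - 1*9) + √(140 + (-1 - 1*9)))/(-28455) = √((-1 - 9) + √(140 + (-1 - 9)))*(-1/28455) = √(-10 + √(140 - 10))*(-1/28455) = √(-10 + √130)*(-1/28455) = -√(-10 + √130)/28455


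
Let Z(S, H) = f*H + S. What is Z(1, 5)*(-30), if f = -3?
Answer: 420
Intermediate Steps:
Z(S, H) = S - 3*H (Z(S, H) = -3*H + S = S - 3*H)
Z(1, 5)*(-30) = (1 - 3*5)*(-30) = (1 - 15)*(-30) = -14*(-30) = 420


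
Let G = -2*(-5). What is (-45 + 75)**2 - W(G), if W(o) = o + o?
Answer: 880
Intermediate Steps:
G = 10
W(o) = 2*o
(-45 + 75)**2 - W(G) = (-45 + 75)**2 - 2*10 = 30**2 - 1*20 = 900 - 20 = 880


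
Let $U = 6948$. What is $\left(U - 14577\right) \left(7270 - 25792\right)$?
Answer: $141304338$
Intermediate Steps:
$\left(U - 14577\right) \left(7270 - 25792\right) = \left(6948 - 14577\right) \left(7270 - 25792\right) = \left(-7629\right) \left(-18522\right) = 141304338$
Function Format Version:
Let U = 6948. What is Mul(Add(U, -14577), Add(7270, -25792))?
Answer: 141304338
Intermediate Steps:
Mul(Add(U, -14577), Add(7270, -25792)) = Mul(Add(6948, -14577), Add(7270, -25792)) = Mul(-7629, -18522) = 141304338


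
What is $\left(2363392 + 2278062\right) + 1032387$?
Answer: $5673841$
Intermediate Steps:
$\left(2363392 + 2278062\right) + 1032387 = 4641454 + 1032387 = 5673841$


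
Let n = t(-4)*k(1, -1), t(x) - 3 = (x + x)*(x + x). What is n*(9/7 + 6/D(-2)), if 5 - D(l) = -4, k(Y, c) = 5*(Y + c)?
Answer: 0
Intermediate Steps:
k(Y, c) = 5*Y + 5*c
D(l) = 9 (D(l) = 5 - 1*(-4) = 5 + 4 = 9)
t(x) = 3 + 4*x² (t(x) = 3 + (x + x)*(x + x) = 3 + (2*x)*(2*x) = 3 + 4*x²)
n = 0 (n = (3 + 4*(-4)²)*(5*1 + 5*(-1)) = (3 + 4*16)*(5 - 5) = (3 + 64)*0 = 67*0 = 0)
n*(9/7 + 6/D(-2)) = 0*(9/7 + 6/9) = 0*(9*(⅐) + 6*(⅑)) = 0*(9/7 + ⅔) = 0*(41/21) = 0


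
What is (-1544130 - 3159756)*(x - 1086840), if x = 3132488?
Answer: -9622494988128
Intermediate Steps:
(-1544130 - 3159756)*(x - 1086840) = (-1544130 - 3159756)*(3132488 - 1086840) = -4703886*2045648 = -9622494988128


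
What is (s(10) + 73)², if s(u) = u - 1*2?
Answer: 6561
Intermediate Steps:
s(u) = -2 + u (s(u) = u - 2 = -2 + u)
(s(10) + 73)² = ((-2 + 10) + 73)² = (8 + 73)² = 81² = 6561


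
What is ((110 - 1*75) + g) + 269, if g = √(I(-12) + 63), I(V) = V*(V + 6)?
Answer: 304 + 3*√15 ≈ 315.62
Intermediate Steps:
I(V) = V*(6 + V)
g = 3*√15 (g = √(-12*(6 - 12) + 63) = √(-12*(-6) + 63) = √(72 + 63) = √135 = 3*√15 ≈ 11.619)
((110 - 1*75) + g) + 269 = ((110 - 1*75) + 3*√15) + 269 = ((110 - 75) + 3*√15) + 269 = (35 + 3*√15) + 269 = 304 + 3*√15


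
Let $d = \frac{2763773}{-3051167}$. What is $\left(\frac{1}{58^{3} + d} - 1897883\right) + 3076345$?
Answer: $\frac{701557910855521289}{595316531931} \approx 1.1785 \cdot 10^{6}$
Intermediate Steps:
$d = - \frac{2763773}{3051167}$ ($d = 2763773 \left(- \frac{1}{3051167}\right) = - \frac{2763773}{3051167} \approx -0.90581$)
$\left(\frac{1}{58^{3} + d} - 1897883\right) + 3076345 = \left(\frac{1}{58^{3} - \frac{2763773}{3051167}} - 1897883\right) + 3076345 = \left(\frac{1}{195112 - \frac{2763773}{3051167}} - 1897883\right) + 3076345 = \left(\frac{1}{\frac{595316531931}{3051167}} - 1897883\right) + 3076345 = \left(\frac{3051167}{595316531931} - 1897883\right) + 3076345 = - \frac{1129841125567750906}{595316531931} + 3076345 = \frac{701557910855521289}{595316531931}$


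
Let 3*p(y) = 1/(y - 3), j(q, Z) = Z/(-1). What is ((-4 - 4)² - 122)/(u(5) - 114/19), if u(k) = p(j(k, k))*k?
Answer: 1392/149 ≈ 9.3423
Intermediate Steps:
j(q, Z) = -Z (j(q, Z) = Z*(-1) = -Z)
p(y) = 1/(3*(-3 + y)) (p(y) = 1/(3*(y - 3)) = 1/(3*(-3 + y)))
u(k) = k/(3*(-3 - k)) (u(k) = (1/(3*(-3 - k)))*k = k/(3*(-3 - k)))
((-4 - 4)² - 122)/(u(5) - 114/19) = ((-4 - 4)² - 122)/(-1*5/(9 + 3*5) - 114/19) = ((-8)² - 122)/(-1*5/(9 + 15) - 114*1/19) = (64 - 122)/(-1*5/24 - 6) = -58/(-1*5*1/24 - 6) = -58/(-5/24 - 6) = -58/(-149/24) = -24/149*(-58) = 1392/149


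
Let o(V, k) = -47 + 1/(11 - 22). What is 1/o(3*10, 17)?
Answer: -11/518 ≈ -0.021236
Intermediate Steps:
o(V, k) = -518/11 (o(V, k) = -47 + 1/(-11) = -47 - 1/11 = -518/11)
1/o(3*10, 17) = 1/(-518/11) = -11/518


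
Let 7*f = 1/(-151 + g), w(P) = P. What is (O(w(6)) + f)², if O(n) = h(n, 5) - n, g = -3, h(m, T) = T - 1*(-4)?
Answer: 10452289/1162084 ≈ 8.9944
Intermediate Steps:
h(m, T) = 4 + T (h(m, T) = T + 4 = 4 + T)
f = -1/1078 (f = 1/(7*(-151 - 3)) = (⅐)/(-154) = (⅐)*(-1/154) = -1/1078 ≈ -0.00092764)
O(n) = 9 - n (O(n) = (4 + 5) - n = 9 - n)
(O(w(6)) + f)² = ((9 - 1*6) - 1/1078)² = ((9 - 6) - 1/1078)² = (3 - 1/1078)² = (3233/1078)² = 10452289/1162084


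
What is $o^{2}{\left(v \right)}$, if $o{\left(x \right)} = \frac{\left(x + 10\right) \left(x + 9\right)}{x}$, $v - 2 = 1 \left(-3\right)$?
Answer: $5184$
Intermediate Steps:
$v = -1$ ($v = 2 + 1 \left(-3\right) = 2 - 3 = -1$)
$o{\left(x \right)} = \frac{\left(9 + x\right) \left(10 + x\right)}{x}$ ($o{\left(x \right)} = \frac{\left(10 + x\right) \left(9 + x\right)}{x} = \frac{\left(9 + x\right) \left(10 + x\right)}{x}$)
$o^{2}{\left(v \right)} = \left(19 - 1 + \frac{90}{-1}\right)^{2} = \left(19 - 1 + 90 \left(-1\right)\right)^{2} = \left(19 - 1 - 90\right)^{2} = \left(-72\right)^{2} = 5184$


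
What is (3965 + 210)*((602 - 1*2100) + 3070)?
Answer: 6563100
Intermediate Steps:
(3965 + 210)*((602 - 1*2100) + 3070) = 4175*((602 - 2100) + 3070) = 4175*(-1498 + 3070) = 4175*1572 = 6563100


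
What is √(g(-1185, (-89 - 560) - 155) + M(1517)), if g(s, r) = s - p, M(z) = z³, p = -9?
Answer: √3491054237 ≈ 59085.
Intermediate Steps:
g(s, r) = 9 + s (g(s, r) = s - 1*(-9) = s + 9 = 9 + s)
√(g(-1185, (-89 - 560) - 155) + M(1517)) = √((9 - 1185) + 1517³) = √(-1176 + 3491055413) = √3491054237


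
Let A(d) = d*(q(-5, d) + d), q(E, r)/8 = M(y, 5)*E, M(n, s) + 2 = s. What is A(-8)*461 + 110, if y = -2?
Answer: 472174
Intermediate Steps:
M(n, s) = -2 + s
q(E, r) = 24*E (q(E, r) = 8*((-2 + 5)*E) = 8*(3*E) = 24*E)
A(d) = d*(-120 + d) (A(d) = d*(24*(-5) + d) = d*(-120 + d))
A(-8)*461 + 110 = -8*(-120 - 8)*461 + 110 = -8*(-128)*461 + 110 = 1024*461 + 110 = 472064 + 110 = 472174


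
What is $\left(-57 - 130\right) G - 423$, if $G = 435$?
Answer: $-81768$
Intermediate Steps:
$\left(-57 - 130\right) G - 423 = \left(-57 - 130\right) 435 - 423 = \left(-187\right) 435 - 423 = -81345 - 423 = -81768$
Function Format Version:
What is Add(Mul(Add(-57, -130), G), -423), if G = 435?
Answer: -81768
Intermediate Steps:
Add(Mul(Add(-57, -130), G), -423) = Add(Mul(Add(-57, -130), 435), -423) = Add(Mul(-187, 435), -423) = Add(-81345, -423) = -81768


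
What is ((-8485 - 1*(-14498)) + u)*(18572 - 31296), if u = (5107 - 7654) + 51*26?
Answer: -60973408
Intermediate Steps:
u = -1221 (u = -2547 + 1326 = -1221)
((-8485 - 1*(-14498)) + u)*(18572 - 31296) = ((-8485 - 1*(-14498)) - 1221)*(18572 - 31296) = ((-8485 + 14498) - 1221)*(-12724) = (6013 - 1221)*(-12724) = 4792*(-12724) = -60973408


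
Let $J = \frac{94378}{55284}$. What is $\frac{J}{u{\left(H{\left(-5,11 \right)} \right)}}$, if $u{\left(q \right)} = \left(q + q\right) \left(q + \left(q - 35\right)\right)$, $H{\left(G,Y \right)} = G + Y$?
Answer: $- \frac{47189}{7629192} \approx -0.0061853$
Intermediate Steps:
$u{\left(q \right)} = 2 q \left(-35 + 2 q\right)$ ($u{\left(q \right)} = 2 q \left(q + \left(q - 35\right)\right) = 2 q \left(q + \left(-35 + q\right)\right) = 2 q \left(-35 + 2 q\right)$)
$J = \frac{47189}{27642}$ ($J = 94378 \cdot \frac{1}{55284} = \frac{47189}{27642} \approx 1.7071$)
$\frac{J}{u{\left(H{\left(-5,11 \right)} \right)}} = \frac{47189}{27642 \cdot 2 \left(-5 + 11\right) \left(-35 + 2 \left(-5 + 11\right)\right)} = \frac{47189}{27642 \cdot 2 \cdot 6 \left(-35 + 2 \cdot 6\right)} = \frac{47189}{27642 \cdot 2 \cdot 6 \left(-35 + 12\right)} = \frac{47189}{27642 \cdot 2 \cdot 6 \left(-23\right)} = \frac{47189}{27642 \left(-276\right)} = \frac{47189}{27642} \left(- \frac{1}{276}\right) = - \frac{47189}{7629192}$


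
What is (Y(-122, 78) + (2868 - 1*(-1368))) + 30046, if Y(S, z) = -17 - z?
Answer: 34187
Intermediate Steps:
(Y(-122, 78) + (2868 - 1*(-1368))) + 30046 = ((-17 - 1*78) + (2868 - 1*(-1368))) + 30046 = ((-17 - 78) + (2868 + 1368)) + 30046 = (-95 + 4236) + 30046 = 4141 + 30046 = 34187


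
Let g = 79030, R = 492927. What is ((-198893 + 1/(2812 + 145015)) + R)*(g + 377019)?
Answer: 19822700680305831/147827 ≈ 1.3409e+11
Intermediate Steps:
((-198893 + 1/(2812 + 145015)) + R)*(g + 377019) = ((-198893 + 1/(2812 + 145015)) + 492927)*(79030 + 377019) = ((-198893 + 1/147827) + 492927)*456049 = (-29401755510/147827 + 492927)*456049 = (43466164119/147827)*456049 = 19822700680305831/147827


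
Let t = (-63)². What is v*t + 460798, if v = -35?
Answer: 321883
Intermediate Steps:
t = 3969
v*t + 460798 = -35*3969 + 460798 = -138915 + 460798 = 321883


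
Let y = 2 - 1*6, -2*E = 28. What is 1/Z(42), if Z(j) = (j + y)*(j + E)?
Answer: 1/1064 ≈ 0.00093985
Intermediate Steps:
E = -14 (E = -½*28 = -14)
y = -4 (y = 2 - 6 = -4)
Z(j) = (-14 + j)*(-4 + j) (Z(j) = (j - 4)*(j - 14) = (-4 + j)*(-14 + j) = (-14 + j)*(-4 + j))
1/Z(42) = 1/(56 + 42² - 18*42) = 1/(56 + 1764 - 756) = 1/1064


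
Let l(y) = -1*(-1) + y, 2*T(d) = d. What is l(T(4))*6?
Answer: 18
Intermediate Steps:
T(d) = d/2
l(y) = 1 + y
l(T(4))*6 = (1 + (½)*4)*6 = (1 + 2)*6 = 3*6 = 18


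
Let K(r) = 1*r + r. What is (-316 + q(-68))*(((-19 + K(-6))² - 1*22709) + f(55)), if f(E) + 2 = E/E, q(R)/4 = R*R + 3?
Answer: -395657808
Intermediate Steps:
q(R) = 12 + 4*R² (q(R) = 4*(R*R + 3) = 4*(R² + 3) = 4*(3 + R²) = 12 + 4*R²)
f(E) = -1 (f(E) = -2 + E/E = -2 + 1 = -1)
K(r) = 2*r (K(r) = r + r = 2*r)
(-316 + q(-68))*(((-19 + K(-6))² - 1*22709) + f(55)) = (-316 + (12 + 4*(-68)²))*(((-19 + 2*(-6))² - 1*22709) - 1) = (-316 + (12 + 4*4624))*(((-19 - 12)² - 22709) - 1) = (-316 + (12 + 18496))*(((-31)² - 22709) - 1) = (-316 + 18508)*((961 - 22709) - 1) = 18192*(-21748 - 1) = 18192*(-21749) = -395657808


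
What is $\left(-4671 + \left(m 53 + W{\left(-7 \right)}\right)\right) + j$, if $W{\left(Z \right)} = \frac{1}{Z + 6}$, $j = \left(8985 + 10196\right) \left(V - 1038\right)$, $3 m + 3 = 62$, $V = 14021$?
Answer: $\frac{747069880}{3} \approx 2.4902 \cdot 10^{8}$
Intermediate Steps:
$m = \frac{59}{3}$ ($m = -1 + \frac{1}{3} \cdot 62 = -1 + \frac{62}{3} = \frac{59}{3} \approx 19.667$)
$j = 249026923$ ($j = \left(8985 + 10196\right) \left(14021 - 1038\right) = 19181 \cdot 12983 = 249026923$)
$W{\left(Z \right)} = \frac{1}{6 + Z}$
$\left(-4671 + \left(m 53 + W{\left(-7 \right)}\right)\right) + j = \left(-4671 + \left(\frac{59}{3} \cdot 53 + \frac{1}{6 - 7}\right)\right) + 249026923 = \left(-4671 + \left(\frac{3127}{3} + \frac{1}{-1}\right)\right) + 249026923 = \left(-4671 + \left(\frac{3127}{3} - 1\right)\right) + 249026923 = \left(-4671 + \frac{3124}{3}\right) + 249026923 = - \frac{10889}{3} + 249026923 = \frac{747069880}{3}$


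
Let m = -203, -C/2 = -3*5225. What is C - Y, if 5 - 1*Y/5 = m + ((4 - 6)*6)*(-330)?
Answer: 50110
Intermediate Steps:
C = 31350 (C = -(-6)*5225 = -2*(-15675) = 31350)
Y = -18760 (Y = 25 - 5*(-203 + ((4 - 6)*6)*(-330)) = 25 - 5*(-203 - 2*6*(-330)) = 25 - 5*(-203 - 12*(-330)) = 25 - 5*(-203 + 3960) = 25 - 5*3757 = 25 - 18785 = -18760)
C - Y = 31350 - 1*(-18760) = 31350 + 18760 = 50110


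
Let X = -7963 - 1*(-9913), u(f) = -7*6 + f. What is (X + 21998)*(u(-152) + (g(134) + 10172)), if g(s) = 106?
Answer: 241491632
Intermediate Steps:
u(f) = -42 + f
X = 1950 (X = -7963 + 9913 = 1950)
(X + 21998)*(u(-152) + (g(134) + 10172)) = (1950 + 21998)*((-42 - 152) + (106 + 10172)) = 23948*(-194 + 10278) = 23948*10084 = 241491632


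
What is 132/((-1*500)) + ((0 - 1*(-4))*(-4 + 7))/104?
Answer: -483/3250 ≈ -0.14862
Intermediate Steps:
132/((-1*500)) + ((0 - 1*(-4))*(-4 + 7))/104 = 132/(-500) + ((0 + 4)*3)*(1/104) = 132*(-1/500) + (4*3)*(1/104) = -33/125 + 12*(1/104) = -33/125 + 3/26 = -483/3250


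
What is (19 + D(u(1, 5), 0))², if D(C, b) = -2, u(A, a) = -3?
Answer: 289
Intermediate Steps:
(19 + D(u(1, 5), 0))² = (19 - 2)² = 17² = 289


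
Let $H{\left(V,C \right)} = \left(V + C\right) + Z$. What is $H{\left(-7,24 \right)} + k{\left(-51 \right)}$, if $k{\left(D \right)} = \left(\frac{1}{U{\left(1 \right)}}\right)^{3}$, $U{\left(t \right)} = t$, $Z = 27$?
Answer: $45$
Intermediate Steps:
$H{\left(V,C \right)} = 27 + C + V$ ($H{\left(V,C \right)} = \left(V + C\right) + 27 = \left(C + V\right) + 27 = 27 + C + V$)
$k{\left(D \right)} = 1$ ($k{\left(D \right)} = \left(1^{-1}\right)^{3} = 1^{3} = 1$)
$H{\left(-7,24 \right)} + k{\left(-51 \right)} = \left(27 + 24 - 7\right) + 1 = 44 + 1 = 45$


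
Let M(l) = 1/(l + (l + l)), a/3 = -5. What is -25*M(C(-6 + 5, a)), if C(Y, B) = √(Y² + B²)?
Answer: -25*√226/678 ≈ -0.55433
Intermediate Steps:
a = -15 (a = 3*(-5) = -15)
C(Y, B) = √(B² + Y²)
M(l) = 1/(3*l) (M(l) = 1/(l + 2*l) = 1/(3*l))
-25*M(C(-6 + 5, a)) = -25/(3*(√((-15)² + (-6 + 5)²))) = -25/(3*(√(225 + (-1)²))) = -25/(3*(√(225 + 1))) = -25/(3*(√226)) = -25*√226/226/3 = -25*√226/678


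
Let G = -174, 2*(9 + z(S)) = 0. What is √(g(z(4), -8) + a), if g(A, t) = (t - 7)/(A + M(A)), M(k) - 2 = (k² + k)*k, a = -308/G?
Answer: √232897695/11397 ≈ 1.3390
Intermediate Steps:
z(S) = -9 (z(S) = -9 + (½)*0 = -9 + 0 = -9)
a = 154/87 (a = -308/(-174) = -308*(-1/174) = 154/87 ≈ 1.7701)
M(k) = 2 + k*(k + k²) (M(k) = 2 + (k² + k)*k = 2 + (k + k²)*k = 2 + k*(k + k²))
g(A, t) = (-7 + t)/(2 + A + A² + A³) (g(A, t) = (t - 7)/(A + (2 + A² + A³)) = (-7 + t)/(2 + A + A² + A³))
√(g(z(4), -8) + a) = √((-7 - 8)/(2 - 9 + (-9)² + (-9)³) + 154/87) = √(-15/(2 - 9 + 81 - 729) + 154/87) = √(-15/(-655) + 154/87) = √(-1/655*(-15) + 154/87) = √(3/131 + 154/87) = √(20435/11397) = √232897695/11397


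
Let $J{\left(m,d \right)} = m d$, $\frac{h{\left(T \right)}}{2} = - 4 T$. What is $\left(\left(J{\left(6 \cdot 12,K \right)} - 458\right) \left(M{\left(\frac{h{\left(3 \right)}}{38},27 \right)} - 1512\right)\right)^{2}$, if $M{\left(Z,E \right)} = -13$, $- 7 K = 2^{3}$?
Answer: $\frac{33264633002500}{49} \approx 6.7887 \cdot 10^{11}$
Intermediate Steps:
$K = - \frac{8}{7}$ ($K = - \frac{2^{3}}{7} = \left(- \frac{1}{7}\right) 8 = - \frac{8}{7} \approx -1.1429$)
$h{\left(T \right)} = - 8 T$ ($h{\left(T \right)} = 2 \left(- 4 T\right) = - 8 T$)
$J{\left(m,d \right)} = d m$
$\left(\left(J{\left(6 \cdot 12,K \right)} - 458\right) \left(M{\left(\frac{h{\left(3 \right)}}{38},27 \right)} - 1512\right)\right)^{2} = \left(\left(- \frac{8 \cdot 6 \cdot 12}{7} - 458\right) \left(-13 - 1512\right)\right)^{2} = \left(\left(\left(- \frac{8}{7}\right) 72 - 458\right) \left(-13 - 1512\right)\right)^{2} = \left(\left(- \frac{576}{7} - 458\right) \left(-1525\right)\right)^{2} = \left(\left(- \frac{3782}{7}\right) \left(-1525\right)\right)^{2} = \left(\frac{5767550}{7}\right)^{2} = \frac{33264633002500}{49}$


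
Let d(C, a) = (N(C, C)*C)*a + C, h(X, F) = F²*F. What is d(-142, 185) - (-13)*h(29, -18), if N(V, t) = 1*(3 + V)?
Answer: 3575572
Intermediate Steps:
N(V, t) = 3 + V
h(X, F) = F³
d(C, a) = C + C*a*(3 + C) (d(C, a) = ((3 + C)*C)*a + C = (C*(3 + C))*a + C = C*a*(3 + C) + C = C + C*a*(3 + C))
d(-142, 185) - (-13)*h(29, -18) = -142*(1 + 185*(3 - 142)) - (-13)*(-18)³ = -142*(1 + 185*(-139)) - (-13)*(-5832) = -142*(1 - 25715) - 1*75816 = -142*(-25714) - 75816 = 3651388 - 75816 = 3575572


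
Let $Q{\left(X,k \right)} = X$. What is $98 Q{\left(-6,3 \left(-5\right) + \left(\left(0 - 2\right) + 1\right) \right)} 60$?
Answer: $-35280$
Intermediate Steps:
$98 Q{\left(-6,3 \left(-5\right) + \left(\left(0 - 2\right) + 1\right) \right)} 60 = 98 \left(-6\right) 60 = \left(-588\right) 60 = -35280$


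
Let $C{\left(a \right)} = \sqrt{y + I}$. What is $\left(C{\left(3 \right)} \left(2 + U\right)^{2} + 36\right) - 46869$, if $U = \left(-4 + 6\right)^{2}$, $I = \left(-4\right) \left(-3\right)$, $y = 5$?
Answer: $-46833 + 36 \sqrt{17} \approx -46685.0$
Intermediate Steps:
$I = 12$
$U = 4$ ($U = 2^{2} = 4$)
$C{\left(a \right)} = \sqrt{17}$ ($C{\left(a \right)} = \sqrt{5 + 12} = \sqrt{17}$)
$\left(C{\left(3 \right)} \left(2 + U\right)^{2} + 36\right) - 46869 = \left(\sqrt{17} \left(2 + 4\right)^{2} + 36\right) - 46869 = \left(\sqrt{17} \cdot 6^{2} + 36\right) - 46869 = \left(\sqrt{17} \cdot 36 + 36\right) - 46869 = \left(36 \sqrt{17} + 36\right) - 46869 = \left(36 + 36 \sqrt{17}\right) - 46869 = -46833 + 36 \sqrt{17}$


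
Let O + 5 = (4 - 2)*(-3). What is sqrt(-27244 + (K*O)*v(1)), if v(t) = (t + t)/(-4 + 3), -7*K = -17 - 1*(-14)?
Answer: I*sqrt(1334494)/7 ≈ 165.03*I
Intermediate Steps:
K = 3/7 (K = -(-17 - 1*(-14))/7 = -(-17 + 14)/7 = -1/7*(-3) = 3/7 ≈ 0.42857)
v(t) = -2*t (v(t) = (2*t)/(-1) = (2*t)*(-1) = -2*t)
O = -11 (O = -5 + (4 - 2)*(-3) = -5 + 2*(-3) = -5 - 6 = -11)
sqrt(-27244 + (K*O)*v(1)) = sqrt(-27244 + ((3/7)*(-11))*(-2*1)) = sqrt(-27244 - 33/7*(-2)) = sqrt(-27244 + 66/7) = sqrt(-190642/7) = I*sqrt(1334494)/7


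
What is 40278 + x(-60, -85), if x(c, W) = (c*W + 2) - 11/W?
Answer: 3857311/85 ≈ 45380.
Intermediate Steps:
x(c, W) = 2 - 11/W + W*c (x(c, W) = (W*c + 2) - 11/W = (2 + W*c) - 11/W = 2 - 11/W + W*c)
40278 + x(-60, -85) = 40278 + (2 - 11/(-85) - 85*(-60)) = 40278 + (2 - 11*(-1/85) + 5100) = 40278 + (2 + 11/85 + 5100) = 40278 + 433681/85 = 3857311/85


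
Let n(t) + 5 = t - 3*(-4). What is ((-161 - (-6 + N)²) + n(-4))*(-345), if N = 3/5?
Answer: 322851/5 ≈ 64570.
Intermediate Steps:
n(t) = 7 + t (n(t) = -5 + (t - 3*(-4)) = -5 + (t + 12) = -5 + (12 + t) = 7 + t)
N = ⅗ (N = 3*(⅕) = ⅗ ≈ 0.60000)
((-161 - (-6 + N)²) + n(-4))*(-345) = ((-161 - (-6 + ⅗)²) + (7 - 4))*(-345) = ((-161 - (-27/5)²) + 3)*(-345) = ((-161 - 1*729/25) + 3)*(-345) = ((-161 - 729/25) + 3)*(-345) = (-4754/25 + 3)*(-345) = -4679/25*(-345) = 322851/5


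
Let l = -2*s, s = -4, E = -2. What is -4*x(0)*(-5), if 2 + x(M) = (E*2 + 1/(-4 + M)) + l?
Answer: 35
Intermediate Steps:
l = 8 (l = -2*(-4) = 8)
x(M) = 2 + 1/(-4 + M) (x(M) = -2 + ((-2*2 + 1/(-4 + M)) + 8) = -2 + ((-4 + 1/(-4 + M)) + 8) = -2 + (4 + 1/(-4 + M)) = 2 + 1/(-4 + M))
-4*x(0)*(-5) = -4*(-7 + 2*0)/(-4 + 0)*(-5) = -4*(-7 + 0)/(-4)*(-5) = -(-1)*(-7)*(-5) = -4*7/4*(-5) = -7*(-5) = 35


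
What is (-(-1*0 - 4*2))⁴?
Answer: 4096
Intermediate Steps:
(-(-1*0 - 4*2))⁴ = (-(0 - 8))⁴ = (-1*(-8))⁴ = 8⁴ = 4096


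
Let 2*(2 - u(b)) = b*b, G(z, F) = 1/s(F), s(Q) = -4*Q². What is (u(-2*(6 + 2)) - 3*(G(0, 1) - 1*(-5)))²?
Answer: 314721/16 ≈ 19670.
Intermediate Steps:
G(z, F) = -1/(4*F²) (G(z, F) = 1/(-4*F²) = -1/(4*F²))
u(b) = 2 - b²/2 (u(b) = 2 - b*b/2 = 2 - b²/2)
(u(-2*(6 + 2)) - 3*(G(0, 1) - 1*(-5)))² = ((2 - 4*(6 + 2)²/2) - 3*(-¼/1² - 1*(-5)))² = ((2 - (-2*8)²/2) - 3*(-¼*1 + 5))² = ((2 - ½*(-16)²) - 3*(-¼ + 5))² = ((2 - ½*256) - 3*19/4)² = ((2 - 128) - 57/4)² = (-126 - 57/4)² = (-561/4)² = 314721/16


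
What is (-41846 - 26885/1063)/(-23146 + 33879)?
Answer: -44509183/11409179 ≈ -3.9012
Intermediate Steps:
(-41846 - 26885/1063)/(-23146 + 33879) = (-41846 - 26885*1/1063)/10733 = (-41846 - 26885/1063)*(1/10733) = -44509183/1063*1/10733 = -44509183/11409179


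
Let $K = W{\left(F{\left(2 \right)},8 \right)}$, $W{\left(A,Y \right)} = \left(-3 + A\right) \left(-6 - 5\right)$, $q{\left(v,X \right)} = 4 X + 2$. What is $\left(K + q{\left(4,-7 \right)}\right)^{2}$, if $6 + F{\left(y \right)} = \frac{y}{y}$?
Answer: $3844$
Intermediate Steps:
$q{\left(v,X \right)} = 2 + 4 X$
$F{\left(y \right)} = -5$ ($F{\left(y \right)} = -6 + \frac{y}{y} = -6 + 1 = -5$)
$W{\left(A,Y \right)} = 33 - 11 A$ ($W{\left(A,Y \right)} = \left(-3 + A\right) \left(-11\right) = 33 - 11 A$)
$K = 88$ ($K = 33 - -55 = 33 + 55 = 88$)
$\left(K + q{\left(4,-7 \right)}\right)^{2} = \left(88 + \left(2 + 4 \left(-7\right)\right)\right)^{2} = \left(88 + \left(2 - 28\right)\right)^{2} = \left(88 - 26\right)^{2} = 62^{2} = 3844$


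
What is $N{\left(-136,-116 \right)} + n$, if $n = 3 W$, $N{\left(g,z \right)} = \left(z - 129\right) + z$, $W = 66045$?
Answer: $197774$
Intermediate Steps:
$N{\left(g,z \right)} = -129 + 2 z$ ($N{\left(g,z \right)} = \left(-129 + z\right) + z = -129 + 2 z$)
$n = 198135$ ($n = 3 \cdot 66045 = 198135$)
$N{\left(-136,-116 \right)} + n = \left(-129 + 2 \left(-116\right)\right) + 198135 = \left(-129 - 232\right) + 198135 = -361 + 198135 = 197774$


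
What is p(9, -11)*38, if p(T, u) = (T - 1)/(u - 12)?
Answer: -304/23 ≈ -13.217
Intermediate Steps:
p(T, u) = (-1 + T)/(-12 + u)
p(9, -11)*38 = ((-1 + 9)/(-12 - 11))*38 = (8/(-23))*38 = -1/23*8*38 = -8/23*38 = -304/23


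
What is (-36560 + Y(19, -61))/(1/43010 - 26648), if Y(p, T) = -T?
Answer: 1569821990/1146130479 ≈ 1.3697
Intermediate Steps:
(-36560 + Y(19, -61))/(1/43010 - 26648) = (-36560 - 1*(-61))/(1/43010 - 26648) = (-36560 + 61)/(1/43010 - 26648) = -36499/(-1146130479/43010) = -36499*(-43010/1146130479) = 1569821990/1146130479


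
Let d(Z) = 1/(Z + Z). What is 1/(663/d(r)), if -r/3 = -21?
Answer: 1/83538 ≈ 1.1971e-5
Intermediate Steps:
r = 63 (r = -3*(-21) = 63)
d(Z) = 1/(2*Z)
1/(663/d(r)) = 1/(663/(((1/2)/63))) = 1/(663/(((1/2)*(1/63)))) = 1/(663/(1/126)) = 1/(663*126) = 1/83538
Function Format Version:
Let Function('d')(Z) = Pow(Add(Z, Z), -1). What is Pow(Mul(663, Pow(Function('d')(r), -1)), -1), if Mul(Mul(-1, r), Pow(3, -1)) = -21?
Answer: Rational(1, 83538) ≈ 1.1971e-5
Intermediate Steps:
r = 63 (r = Mul(-3, -21) = 63)
Function('d')(Z) = Mul(Rational(1, 2), Pow(Z, -1)) (Function('d')(Z) = Pow(Mul(2, Z), -1) = Mul(Rational(1, 2), Pow(Z, -1)))
Pow(Mul(663, Pow(Function('d')(r), -1)), -1) = Pow(Mul(663, Pow(Mul(Rational(1, 2), Pow(63, -1)), -1)), -1) = Pow(Mul(663, Pow(Mul(Rational(1, 2), Rational(1, 63)), -1)), -1) = Pow(Mul(663, Pow(Rational(1, 126), -1)), -1) = Pow(Mul(663, 126), -1) = Pow(83538, -1) = Rational(1, 83538)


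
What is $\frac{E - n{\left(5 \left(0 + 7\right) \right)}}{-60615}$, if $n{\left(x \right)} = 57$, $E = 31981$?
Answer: $- \frac{31924}{60615} \approx -0.52667$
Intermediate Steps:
$\frac{E - n{\left(5 \left(0 + 7\right) \right)}}{-60615} = \frac{31981 - 57}{-60615} = \left(31981 - 57\right) \left(- \frac{1}{60615}\right) = 31924 \left(- \frac{1}{60615}\right) = - \frac{31924}{60615}$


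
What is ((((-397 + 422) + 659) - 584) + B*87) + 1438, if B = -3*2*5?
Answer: -1072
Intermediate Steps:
B = -30 (B = -6*5 = -30)
((((-397 + 422) + 659) - 584) + B*87) + 1438 = ((((-397 + 422) + 659) - 584) - 30*87) + 1438 = (((25 + 659) - 584) - 2610) + 1438 = ((684 - 584) - 2610) + 1438 = (100 - 2610) + 1438 = -2510 + 1438 = -1072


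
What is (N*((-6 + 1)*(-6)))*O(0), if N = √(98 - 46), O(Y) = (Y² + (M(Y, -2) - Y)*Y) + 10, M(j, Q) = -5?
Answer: 600*√13 ≈ 2163.3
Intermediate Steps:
O(Y) = 10 + Y² + Y*(-5 - Y) (O(Y) = (Y² + (-5 - Y)*Y) + 10 = (Y² + Y*(-5 - Y)) + 10 = 10 + Y² + Y*(-5 - Y))
N = 2*√13 (N = √52 = 2*√13 ≈ 7.2111)
(N*((-6 + 1)*(-6)))*O(0) = ((2*√13)*((-6 + 1)*(-6)))*(10 - 5*0) = ((2*√13)*(-5*(-6)))*(10 + 0) = ((2*√13)*30)*10 = (60*√13)*10 = 600*√13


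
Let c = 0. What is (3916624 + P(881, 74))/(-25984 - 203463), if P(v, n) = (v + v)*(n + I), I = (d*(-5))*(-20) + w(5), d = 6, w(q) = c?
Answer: -5104212/229447 ≈ -22.246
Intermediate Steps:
w(q) = 0
I = 600 (I = (6*(-5))*(-20) + 0 = -30*(-20) + 0 = 600 + 0 = 600)
P(v, n) = 2*v*(600 + n) (P(v, n) = (v + v)*(n + 600) = (2*v)*(600 + n) = 2*v*(600 + n))
(3916624 + P(881, 74))/(-25984 - 203463) = (3916624 + 2*881*(600 + 74))/(-25984 - 203463) = (3916624 + 2*881*674)/(-229447) = (3916624 + 1187588)*(-1/229447) = 5104212*(-1/229447) = -5104212/229447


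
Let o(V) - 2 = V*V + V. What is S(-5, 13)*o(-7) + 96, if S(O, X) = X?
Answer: 668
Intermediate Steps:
o(V) = 2 + V + V² (o(V) = 2 + (V*V + V) = 2 + (V² + V) = 2 + (V + V²) = 2 + V + V²)
S(-5, 13)*o(-7) + 96 = 13*(2 - 7 + (-7)²) + 96 = 13*(2 - 7 + 49) + 96 = 13*44 + 96 = 572 + 96 = 668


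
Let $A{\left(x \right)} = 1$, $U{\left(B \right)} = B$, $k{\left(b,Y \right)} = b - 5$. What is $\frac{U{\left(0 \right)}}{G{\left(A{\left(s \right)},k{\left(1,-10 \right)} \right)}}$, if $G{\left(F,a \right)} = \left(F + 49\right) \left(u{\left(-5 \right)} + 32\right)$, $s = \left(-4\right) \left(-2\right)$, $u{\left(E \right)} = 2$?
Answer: $0$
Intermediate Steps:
$k{\left(b,Y \right)} = -5 + b$
$s = 8$
$G{\left(F,a \right)} = 1666 + 34 F$ ($G{\left(F,a \right)} = \left(F + 49\right) \left(2 + 32\right) = \left(49 + F\right) 34 = 1666 + 34 F$)
$\frac{U{\left(0 \right)}}{G{\left(A{\left(s \right)},k{\left(1,-10 \right)} \right)}} = \frac{0}{1666 + 34 \cdot 1} = \frac{0}{1666 + 34} = \frac{0}{1700} = 0 \cdot \frac{1}{1700} = 0$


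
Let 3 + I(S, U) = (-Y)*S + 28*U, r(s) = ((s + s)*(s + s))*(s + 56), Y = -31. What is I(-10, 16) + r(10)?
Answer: 26535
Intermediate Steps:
r(s) = 4*s**2*(56 + s) (r(s) = ((2*s)*(2*s))*(56 + s) = (4*s**2)*(56 + s) = 4*s**2*(56 + s))
I(S, U) = -3 + 28*U + 31*S (I(S, U) = -3 + ((-1*(-31))*S + 28*U) = -3 + (31*S + 28*U) = -3 + (28*U + 31*S) = -3 + 28*U + 31*S)
I(-10, 16) + r(10) = (-3 + 28*16 + 31*(-10)) + 4*10**2*(56 + 10) = (-3 + 448 - 310) + 4*100*66 = 135 + 26400 = 26535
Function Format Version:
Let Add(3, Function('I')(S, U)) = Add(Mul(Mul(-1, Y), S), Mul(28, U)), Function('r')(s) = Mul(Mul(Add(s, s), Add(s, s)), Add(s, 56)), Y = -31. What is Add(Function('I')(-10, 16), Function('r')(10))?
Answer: 26535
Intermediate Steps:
Function('r')(s) = Mul(4, Pow(s, 2), Add(56, s)) (Function('r')(s) = Mul(Mul(Mul(2, s), Mul(2, s)), Add(56, s)) = Mul(Mul(4, Pow(s, 2)), Add(56, s)) = Mul(4, Pow(s, 2), Add(56, s)))
Function('I')(S, U) = Add(-3, Mul(28, U), Mul(31, S)) (Function('I')(S, U) = Add(-3, Add(Mul(Mul(-1, -31), S), Mul(28, U))) = Add(-3, Add(Mul(31, S), Mul(28, U))) = Add(-3, Add(Mul(28, U), Mul(31, S))) = Add(-3, Mul(28, U), Mul(31, S)))
Add(Function('I')(-10, 16), Function('r')(10)) = Add(Add(-3, Mul(28, 16), Mul(31, -10)), Mul(4, Pow(10, 2), Add(56, 10))) = Add(Add(-3, 448, -310), Mul(4, 100, 66)) = Add(135, 26400) = 26535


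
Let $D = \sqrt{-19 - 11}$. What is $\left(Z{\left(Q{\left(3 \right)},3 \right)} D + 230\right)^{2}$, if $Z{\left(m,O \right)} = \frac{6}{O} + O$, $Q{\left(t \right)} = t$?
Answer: $52150 + 2300 i \sqrt{30} \approx 52150.0 + 12598.0 i$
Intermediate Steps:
$Z{\left(m,O \right)} = O + \frac{6}{O}$
$D = i \sqrt{30}$ ($D = \sqrt{-30} = i \sqrt{30} \approx 5.4772 i$)
$\left(Z{\left(Q{\left(3 \right)},3 \right)} D + 230\right)^{2} = \left(\left(3 + \frac{6}{3}\right) i \sqrt{30} + 230\right)^{2} = \left(\left(3 + 6 \cdot \frac{1}{3}\right) i \sqrt{30} + 230\right)^{2} = \left(\left(3 + 2\right) i \sqrt{30} + 230\right)^{2} = \left(5 i \sqrt{30} + 230\right)^{2} = \left(230 + 5 i \sqrt{30}\right)^{2}$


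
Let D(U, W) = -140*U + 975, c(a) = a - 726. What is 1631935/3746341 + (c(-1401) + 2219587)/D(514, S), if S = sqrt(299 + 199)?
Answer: -1638303681577/53186803177 ≈ -30.803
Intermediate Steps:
S = sqrt(498) ≈ 22.316
c(a) = -726 + a
D(U, W) = 975 - 140*U
1631935/3746341 + (c(-1401) + 2219587)/D(514, S) = 1631935/3746341 + ((-726 - 1401) + 2219587)/(975 - 140*514) = 1631935*(1/3746341) + (-2127 + 2219587)/(975 - 71960) = 1631935/3746341 + 2217460/(-70985) = 1631935/3746341 + 2217460*(-1/70985) = 1631935/3746341 - 443492/14197 = -1638303681577/53186803177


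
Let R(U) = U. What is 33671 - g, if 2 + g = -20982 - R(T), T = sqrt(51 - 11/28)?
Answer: 54655 + sqrt(9919)/14 ≈ 54662.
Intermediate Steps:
T = sqrt(9919)/14 (T = sqrt(51 - 11*1/28) = sqrt(51 - 11/28) = sqrt(1417/28) = sqrt(9919)/14 ≈ 7.1139)
g = -20984 - sqrt(9919)/14 (g = -2 + (-20982 - sqrt(9919)/14) = -20984 - sqrt(9919)/14 ≈ -20991.)
33671 - g = 33671 - (-20984 - sqrt(9919)/14) = 33671 + (20984 + sqrt(9919)/14) = 54655 + sqrt(9919)/14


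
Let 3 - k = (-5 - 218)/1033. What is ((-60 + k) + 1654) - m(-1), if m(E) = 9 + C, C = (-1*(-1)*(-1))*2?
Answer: 1642693/1033 ≈ 1590.2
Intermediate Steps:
k = 3322/1033 (k = 3 - (-5 - 218)/1033 = 3 - (-223)/1033 = 3 - 1*(-223/1033) = 3 + 223/1033 = 3322/1033 ≈ 3.2159)
C = -2 (C = (1*(-1))*2 = -1*2 = -2)
m(E) = 7 (m(E) = 9 - 2 = 7)
((-60 + k) + 1654) - m(-1) = ((-60 + 3322/1033) + 1654) - 1*7 = (-58658/1033 + 1654) - 7 = 1649924/1033 - 7 = 1642693/1033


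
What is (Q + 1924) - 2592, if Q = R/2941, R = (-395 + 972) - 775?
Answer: -1964786/2941 ≈ -668.07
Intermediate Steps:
R = -198 (R = 577 - 775 = -198)
Q = -198/2941 ≈ -0.067324
(Q + 1924) - 2592 = (-198/2941 + 1924) - 2592 = 5658286/2941 - 2592 = -1964786/2941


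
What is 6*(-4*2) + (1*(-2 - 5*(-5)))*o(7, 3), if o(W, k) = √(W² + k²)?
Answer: -48 + 23*√58 ≈ 127.16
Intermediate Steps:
6*(-4*2) + (1*(-2 - 5*(-5)))*o(7, 3) = 6*(-4*2) + (1*(-2 - 5*(-5)))*√(7² + 3²) = 6*(-8) + (1*(-2 + 25))*√(49 + 9) = -48 + (1*23)*√58 = -48 + 23*√58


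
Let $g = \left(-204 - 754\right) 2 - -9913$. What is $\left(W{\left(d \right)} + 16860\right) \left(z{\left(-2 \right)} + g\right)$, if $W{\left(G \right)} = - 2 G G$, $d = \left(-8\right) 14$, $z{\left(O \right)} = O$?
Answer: $-65782860$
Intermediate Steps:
$g = 7997$ ($g = \left(-958\right) 2 + 9913 = -1916 + 9913 = 7997$)
$d = -112$
$W{\left(G \right)} = - 2 G^{2}$
$\left(W{\left(d \right)} + 16860\right) \left(z{\left(-2 \right)} + g\right) = \left(- 2 \left(-112\right)^{2} + 16860\right) \left(-2 + 7997\right) = \left(\left(-2\right) 12544 + 16860\right) 7995 = \left(-25088 + 16860\right) 7995 = \left(-8228\right) 7995 = -65782860$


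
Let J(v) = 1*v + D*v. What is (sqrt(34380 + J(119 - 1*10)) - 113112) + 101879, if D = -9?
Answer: -11233 + 2*sqrt(8377) ≈ -11050.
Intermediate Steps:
J(v) = -8*v (J(v) = 1*v - 9*v = v - 9*v = -8*v)
(sqrt(34380 + J(119 - 1*10)) - 113112) + 101879 = (sqrt(34380 - 8*(119 - 1*10)) - 113112) + 101879 = (sqrt(34380 - 8*(119 - 10)) - 113112) + 101879 = (sqrt(34380 - 8*109) - 113112) + 101879 = (sqrt(34380 - 872) - 113112) + 101879 = (sqrt(33508) - 113112) + 101879 = (2*sqrt(8377) - 113112) + 101879 = (-113112 + 2*sqrt(8377)) + 101879 = -11233 + 2*sqrt(8377)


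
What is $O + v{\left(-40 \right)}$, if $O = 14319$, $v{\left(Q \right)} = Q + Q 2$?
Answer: $14199$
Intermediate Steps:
$v{\left(Q \right)} = 3 Q$ ($v{\left(Q \right)} = Q + 2 Q = 3 Q$)
$O + v{\left(-40 \right)} = 14319 + 3 \left(-40\right) = 14319 - 120 = 14199$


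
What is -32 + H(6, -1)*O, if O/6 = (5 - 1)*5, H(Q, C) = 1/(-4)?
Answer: -62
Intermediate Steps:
H(Q, C) = -¼
O = 120 (O = 6*((5 - 1)*5) = 6*(4*5) = 6*20 = 120)
-32 + H(6, -1)*O = -32 - ¼*120 = -32 - 30 = -62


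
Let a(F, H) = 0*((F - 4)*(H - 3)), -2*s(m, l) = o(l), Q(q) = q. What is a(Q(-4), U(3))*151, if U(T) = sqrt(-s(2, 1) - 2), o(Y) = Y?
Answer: 0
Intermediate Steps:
s(m, l) = -l/2
U(T) = I*sqrt(6)/2 (U(T) = sqrt(-(-1)/2 - 2) = sqrt(-1*(-1/2) - 2) = sqrt(1/2 - 2) = sqrt(-3/2) = I*sqrt(6)/2)
a(F, H) = 0 (a(F, H) = 0*((-4 + F)*(-3 + H)) = 0)
a(Q(-4), U(3))*151 = 0*151 = 0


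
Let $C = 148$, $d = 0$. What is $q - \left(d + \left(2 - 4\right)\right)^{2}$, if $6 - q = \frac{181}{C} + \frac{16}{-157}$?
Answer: $\frac{20423}{23236} \approx 0.87894$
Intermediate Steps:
$q = \frac{113367}{23236}$ ($q = 6 - \left(\frac{181}{148} + \frac{16}{-157}\right) = 6 - \left(181 \cdot \frac{1}{148} + 16 \left(- \frac{1}{157}\right)\right) = 6 - \left(\frac{181}{148} - \frac{16}{157}\right) = 6 - \frac{26049}{23236} = \frac{113367}{23236} \approx 4.8789$)
$q - \left(d + \left(2 - 4\right)\right)^{2} = \frac{113367}{23236} - \left(0 + \left(2 - 4\right)\right)^{2} = \frac{113367}{23236} - \left(0 - 2\right)^{2} = \frac{113367}{23236} - \left(-2\right)^{2} = \frac{113367}{23236} - 4 = \frac{20423}{23236}$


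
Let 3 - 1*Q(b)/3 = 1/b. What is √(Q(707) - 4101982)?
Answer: I*√2050367104198/707 ≈ 2025.3*I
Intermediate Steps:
Q(b) = 9 - 3/b
√(Q(707) - 4101982) = √((9 - 3/707) - 4101982) = √(6360/707 - 4101982) = √(-2900094914/707) = I*√2050367104198/707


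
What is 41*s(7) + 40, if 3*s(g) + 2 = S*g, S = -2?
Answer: -536/3 ≈ -178.67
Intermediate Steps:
s(g) = -2/3 - 2*g/3 (s(g) = -2/3 + (-2*g)/3 = -2/3 - 2*g/3)
41*s(7) + 40 = 41*(-2/3 - 2/3*7) + 40 = 41*(-2/3 - 14/3) + 40 = 41*(-16/3) + 40 = -656/3 + 40 = -536/3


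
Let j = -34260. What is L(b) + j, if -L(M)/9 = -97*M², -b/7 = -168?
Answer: 1207303788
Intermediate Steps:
b = 1176 (b = -7*(-168) = 1176)
L(M) = 873*M² (L(M) = -(-873)*M² = 873*M²)
L(b) + j = 873*1176² - 34260 = 873*1382976 - 34260 = 1207338048 - 34260 = 1207303788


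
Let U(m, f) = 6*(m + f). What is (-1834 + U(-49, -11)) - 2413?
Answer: -4607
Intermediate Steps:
U(m, f) = 6*f + 6*m (U(m, f) = 6*(f + m) = 6*f + 6*m)
(-1834 + U(-49, -11)) - 2413 = (-1834 + (6*(-11) + 6*(-49))) - 2413 = (-1834 + (-66 - 294)) - 2413 = (-1834 - 360) - 2413 = -2194 - 2413 = -4607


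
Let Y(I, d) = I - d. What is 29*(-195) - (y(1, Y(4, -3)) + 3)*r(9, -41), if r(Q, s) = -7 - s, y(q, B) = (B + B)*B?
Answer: -9089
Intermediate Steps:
y(q, B) = 2*B² (y(q, B) = (2*B)*B = 2*B²)
29*(-195) - (y(1, Y(4, -3)) + 3)*r(9, -41) = 29*(-195) - (2*(4 - 1*(-3))² + 3)*(-7 - 1*(-41)) = -5655 - (2*(4 + 3)² + 3)*(-7 + 41) = -5655 - (2*7² + 3)*34 = -5655 - (2*49 + 3)*34 = -5655 - (98 + 3)*34 = -5655 - 101*34 = -5655 - 1*3434 = -5655 - 3434 = -9089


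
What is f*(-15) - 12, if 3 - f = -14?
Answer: -267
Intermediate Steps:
f = 17 (f = 3 - 1*(-14) = 3 + 14 = 17)
f*(-15) - 12 = 17*(-15) - 12 = -255 - 12 = -267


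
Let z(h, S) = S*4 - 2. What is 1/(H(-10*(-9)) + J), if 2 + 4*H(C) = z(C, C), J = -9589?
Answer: -1/9500 ≈ -0.00010526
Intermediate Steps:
z(h, S) = -2 + 4*S (z(h, S) = 4*S - 2 = -2 + 4*S)
H(C) = -1 + C (H(C) = -½ + (-2 + 4*C)/4 = -½ + (-½ + C) = -1 + C)
1/(H(-10*(-9)) + J) = 1/((-1 - 10*(-9)) - 9589) = 1/((-1 + 90) - 9589) = 1/(89 - 9589) = 1/(-9500) = -1/9500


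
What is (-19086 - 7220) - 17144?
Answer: -43450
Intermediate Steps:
(-19086 - 7220) - 17144 = -26306 - 17144 = -43450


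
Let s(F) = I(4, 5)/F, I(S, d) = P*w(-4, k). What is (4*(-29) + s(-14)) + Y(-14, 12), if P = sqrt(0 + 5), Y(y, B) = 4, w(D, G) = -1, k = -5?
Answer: -112 + sqrt(5)/14 ≈ -111.84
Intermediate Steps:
P = sqrt(5) ≈ 2.2361
I(S, d) = -sqrt(5) (I(S, d) = sqrt(5)*(-1) = -sqrt(5))
s(F) = -sqrt(5)/F (s(F) = (-sqrt(5))/F = -sqrt(5)/F)
(4*(-29) + s(-14)) + Y(-14, 12) = (4*(-29) - 1*sqrt(5)/(-14)) + 4 = (-116 - 1*sqrt(5)*(-1/14)) + 4 = (-116 + sqrt(5)/14) + 4 = -112 + sqrt(5)/14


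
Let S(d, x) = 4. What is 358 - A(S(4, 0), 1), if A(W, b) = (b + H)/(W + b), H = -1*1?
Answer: 358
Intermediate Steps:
H = -1
A(W, b) = (-1 + b)/(W + b) (A(W, b) = (b - 1)/(W + b) = (-1 + b)/(W + b))
358 - A(S(4, 0), 1) = 358 - (-1 + 1)/(4 + 1) = 358 - 0/5 = 358 - 1*0 = 358 + 0 = 358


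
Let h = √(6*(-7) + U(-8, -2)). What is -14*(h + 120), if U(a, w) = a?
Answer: -1680 - 70*I*√2 ≈ -1680.0 - 98.995*I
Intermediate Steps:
h = 5*I*√2 (h = √(6*(-7) - 8) = √(-42 - 8) = √(-50) = 5*I*√2 ≈ 7.0711*I)
-14*(h + 120) = -14*(5*I*√2 + 120) = -14*(120 + 5*I*√2) = -1680 - 70*I*√2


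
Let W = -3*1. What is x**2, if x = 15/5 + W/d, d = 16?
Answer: 2025/256 ≈ 7.9102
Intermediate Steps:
W = -3
x = 45/16 (x = 15/5 - 3/16 = 15*(1/5) - 3*1/16 = 3 - 3/16 = 45/16 ≈ 2.8125)
x**2 = (45/16)**2 = 2025/256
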